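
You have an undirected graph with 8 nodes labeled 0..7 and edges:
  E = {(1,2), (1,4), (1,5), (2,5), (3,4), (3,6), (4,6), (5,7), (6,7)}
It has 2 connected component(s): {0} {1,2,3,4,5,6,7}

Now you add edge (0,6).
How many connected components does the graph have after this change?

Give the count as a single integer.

Answer: 1

Derivation:
Initial component count: 2
Add (0,6): merges two components. Count decreases: 2 -> 1.
New component count: 1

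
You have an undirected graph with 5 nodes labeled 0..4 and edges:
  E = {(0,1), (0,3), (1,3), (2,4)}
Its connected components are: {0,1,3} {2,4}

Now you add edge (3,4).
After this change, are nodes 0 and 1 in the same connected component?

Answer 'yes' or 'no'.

Initial components: {0,1,3} {2,4}
Adding edge (3,4): merges {0,1,3} and {2,4}.
New components: {0,1,2,3,4}
Are 0 and 1 in the same component? yes

Answer: yes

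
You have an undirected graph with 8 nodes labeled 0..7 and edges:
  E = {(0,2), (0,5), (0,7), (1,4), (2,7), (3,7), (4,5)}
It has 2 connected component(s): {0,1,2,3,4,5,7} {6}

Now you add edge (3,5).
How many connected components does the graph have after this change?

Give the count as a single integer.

Answer: 2

Derivation:
Initial component count: 2
Add (3,5): endpoints already in same component. Count unchanged: 2.
New component count: 2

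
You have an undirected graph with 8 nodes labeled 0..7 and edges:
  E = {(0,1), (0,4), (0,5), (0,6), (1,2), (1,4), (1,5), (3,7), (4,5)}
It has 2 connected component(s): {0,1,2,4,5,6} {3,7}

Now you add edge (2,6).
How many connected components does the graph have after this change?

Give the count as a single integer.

Answer: 2

Derivation:
Initial component count: 2
Add (2,6): endpoints already in same component. Count unchanged: 2.
New component count: 2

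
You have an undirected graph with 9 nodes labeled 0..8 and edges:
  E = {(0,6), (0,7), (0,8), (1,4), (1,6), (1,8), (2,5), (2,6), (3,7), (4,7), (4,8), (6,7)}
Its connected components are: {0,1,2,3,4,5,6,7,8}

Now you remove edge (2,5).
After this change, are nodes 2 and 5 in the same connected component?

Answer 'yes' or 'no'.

Answer: no

Derivation:
Initial components: {0,1,2,3,4,5,6,7,8}
Removing edge (2,5): it was a bridge — component count 1 -> 2.
New components: {0,1,2,3,4,6,7,8} {5}
Are 2 and 5 in the same component? no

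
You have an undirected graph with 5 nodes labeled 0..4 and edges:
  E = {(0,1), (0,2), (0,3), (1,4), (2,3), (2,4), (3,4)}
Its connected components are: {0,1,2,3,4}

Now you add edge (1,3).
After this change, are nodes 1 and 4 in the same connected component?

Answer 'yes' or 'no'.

Answer: yes

Derivation:
Initial components: {0,1,2,3,4}
Adding edge (1,3): both already in same component {0,1,2,3,4}. No change.
New components: {0,1,2,3,4}
Are 1 and 4 in the same component? yes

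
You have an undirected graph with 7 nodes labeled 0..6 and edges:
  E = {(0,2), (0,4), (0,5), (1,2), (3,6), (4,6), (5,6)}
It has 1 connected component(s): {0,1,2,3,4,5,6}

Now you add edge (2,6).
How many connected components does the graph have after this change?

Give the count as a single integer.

Initial component count: 1
Add (2,6): endpoints already in same component. Count unchanged: 1.
New component count: 1

Answer: 1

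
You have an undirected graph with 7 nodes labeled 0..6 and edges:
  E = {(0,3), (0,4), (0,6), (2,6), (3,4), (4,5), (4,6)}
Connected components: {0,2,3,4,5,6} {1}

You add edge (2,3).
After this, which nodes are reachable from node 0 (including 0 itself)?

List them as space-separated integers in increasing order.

Answer: 0 2 3 4 5 6

Derivation:
Before: nodes reachable from 0: {0,2,3,4,5,6}
Adding (2,3): both endpoints already in same component. Reachability from 0 unchanged.
After: nodes reachable from 0: {0,2,3,4,5,6}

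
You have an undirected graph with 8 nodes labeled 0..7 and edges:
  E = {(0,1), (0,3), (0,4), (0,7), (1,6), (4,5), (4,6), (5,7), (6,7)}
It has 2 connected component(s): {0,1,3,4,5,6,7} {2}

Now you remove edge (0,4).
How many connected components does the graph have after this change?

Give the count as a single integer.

Initial component count: 2
Remove (0,4): not a bridge. Count unchanged: 2.
  After removal, components: {0,1,3,4,5,6,7} {2}
New component count: 2

Answer: 2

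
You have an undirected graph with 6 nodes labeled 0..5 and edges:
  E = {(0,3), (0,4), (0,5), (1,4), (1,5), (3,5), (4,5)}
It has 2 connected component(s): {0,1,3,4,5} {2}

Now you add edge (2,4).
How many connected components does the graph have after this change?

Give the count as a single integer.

Answer: 1

Derivation:
Initial component count: 2
Add (2,4): merges two components. Count decreases: 2 -> 1.
New component count: 1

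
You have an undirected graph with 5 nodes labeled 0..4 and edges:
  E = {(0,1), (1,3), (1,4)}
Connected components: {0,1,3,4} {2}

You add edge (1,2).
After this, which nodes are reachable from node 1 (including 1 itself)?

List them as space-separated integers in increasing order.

Before: nodes reachable from 1: {0,1,3,4}
Adding (1,2): merges 1's component with another. Reachability grows.
After: nodes reachable from 1: {0,1,2,3,4}

Answer: 0 1 2 3 4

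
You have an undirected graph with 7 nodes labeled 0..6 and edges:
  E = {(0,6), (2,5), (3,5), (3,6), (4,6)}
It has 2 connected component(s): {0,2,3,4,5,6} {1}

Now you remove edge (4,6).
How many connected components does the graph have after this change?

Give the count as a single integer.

Answer: 3

Derivation:
Initial component count: 2
Remove (4,6): it was a bridge. Count increases: 2 -> 3.
  After removal, components: {0,2,3,5,6} {1} {4}
New component count: 3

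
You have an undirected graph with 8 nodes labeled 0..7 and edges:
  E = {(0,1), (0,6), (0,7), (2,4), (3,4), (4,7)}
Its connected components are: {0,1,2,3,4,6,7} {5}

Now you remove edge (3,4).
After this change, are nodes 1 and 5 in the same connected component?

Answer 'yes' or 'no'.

Initial components: {0,1,2,3,4,6,7} {5}
Removing edge (3,4): it was a bridge — component count 2 -> 3.
New components: {0,1,2,4,6,7} {3} {5}
Are 1 and 5 in the same component? no

Answer: no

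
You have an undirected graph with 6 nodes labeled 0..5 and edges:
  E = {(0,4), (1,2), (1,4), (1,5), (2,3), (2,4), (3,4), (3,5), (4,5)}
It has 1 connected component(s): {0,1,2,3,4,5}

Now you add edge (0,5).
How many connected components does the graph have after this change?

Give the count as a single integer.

Answer: 1

Derivation:
Initial component count: 1
Add (0,5): endpoints already in same component. Count unchanged: 1.
New component count: 1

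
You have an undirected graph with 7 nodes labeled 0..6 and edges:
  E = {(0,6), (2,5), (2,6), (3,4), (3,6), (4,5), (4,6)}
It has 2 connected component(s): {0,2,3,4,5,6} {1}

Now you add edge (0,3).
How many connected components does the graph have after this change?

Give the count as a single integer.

Initial component count: 2
Add (0,3): endpoints already in same component. Count unchanged: 2.
New component count: 2

Answer: 2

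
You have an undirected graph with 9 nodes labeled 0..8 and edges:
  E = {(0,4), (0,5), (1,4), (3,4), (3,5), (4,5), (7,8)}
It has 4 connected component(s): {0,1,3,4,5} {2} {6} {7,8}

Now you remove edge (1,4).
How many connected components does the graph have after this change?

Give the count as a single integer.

Initial component count: 4
Remove (1,4): it was a bridge. Count increases: 4 -> 5.
  After removal, components: {0,3,4,5} {1} {2} {6} {7,8}
New component count: 5

Answer: 5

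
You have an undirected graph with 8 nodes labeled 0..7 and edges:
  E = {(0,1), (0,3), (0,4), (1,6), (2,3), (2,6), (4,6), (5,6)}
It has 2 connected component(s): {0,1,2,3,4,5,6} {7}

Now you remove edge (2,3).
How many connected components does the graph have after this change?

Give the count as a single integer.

Answer: 2

Derivation:
Initial component count: 2
Remove (2,3): not a bridge. Count unchanged: 2.
  After removal, components: {0,1,2,3,4,5,6} {7}
New component count: 2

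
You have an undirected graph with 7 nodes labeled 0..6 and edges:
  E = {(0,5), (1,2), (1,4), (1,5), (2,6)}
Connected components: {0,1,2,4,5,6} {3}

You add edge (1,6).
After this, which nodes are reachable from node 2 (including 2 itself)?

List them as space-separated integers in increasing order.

Answer: 0 1 2 4 5 6

Derivation:
Before: nodes reachable from 2: {0,1,2,4,5,6}
Adding (1,6): both endpoints already in same component. Reachability from 2 unchanged.
After: nodes reachable from 2: {0,1,2,4,5,6}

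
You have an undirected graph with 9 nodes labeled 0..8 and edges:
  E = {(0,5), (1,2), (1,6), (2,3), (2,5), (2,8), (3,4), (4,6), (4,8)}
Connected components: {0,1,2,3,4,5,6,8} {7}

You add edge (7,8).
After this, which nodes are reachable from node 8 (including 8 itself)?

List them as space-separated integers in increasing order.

Answer: 0 1 2 3 4 5 6 7 8

Derivation:
Before: nodes reachable from 8: {0,1,2,3,4,5,6,8}
Adding (7,8): merges 8's component with another. Reachability grows.
After: nodes reachable from 8: {0,1,2,3,4,5,6,7,8}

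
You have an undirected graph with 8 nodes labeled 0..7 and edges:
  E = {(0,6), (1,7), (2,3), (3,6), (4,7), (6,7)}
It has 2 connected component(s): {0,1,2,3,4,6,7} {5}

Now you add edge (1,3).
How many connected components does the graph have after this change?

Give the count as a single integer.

Answer: 2

Derivation:
Initial component count: 2
Add (1,3): endpoints already in same component. Count unchanged: 2.
New component count: 2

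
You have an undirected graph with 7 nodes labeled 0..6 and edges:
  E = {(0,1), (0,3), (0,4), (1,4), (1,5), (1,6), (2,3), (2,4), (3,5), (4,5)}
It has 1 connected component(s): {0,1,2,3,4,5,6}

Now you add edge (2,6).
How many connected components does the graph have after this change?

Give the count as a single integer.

Answer: 1

Derivation:
Initial component count: 1
Add (2,6): endpoints already in same component. Count unchanged: 1.
New component count: 1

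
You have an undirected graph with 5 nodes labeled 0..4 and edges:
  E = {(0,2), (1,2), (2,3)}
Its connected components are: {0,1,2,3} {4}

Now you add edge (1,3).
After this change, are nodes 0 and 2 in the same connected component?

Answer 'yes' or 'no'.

Answer: yes

Derivation:
Initial components: {0,1,2,3} {4}
Adding edge (1,3): both already in same component {0,1,2,3}. No change.
New components: {0,1,2,3} {4}
Are 0 and 2 in the same component? yes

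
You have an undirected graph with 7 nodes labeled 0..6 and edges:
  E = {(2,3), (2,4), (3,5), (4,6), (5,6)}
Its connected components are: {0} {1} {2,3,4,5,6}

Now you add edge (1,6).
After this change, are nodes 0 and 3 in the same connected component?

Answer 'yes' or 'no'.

Answer: no

Derivation:
Initial components: {0} {1} {2,3,4,5,6}
Adding edge (1,6): merges {1} and {2,3,4,5,6}.
New components: {0} {1,2,3,4,5,6}
Are 0 and 3 in the same component? no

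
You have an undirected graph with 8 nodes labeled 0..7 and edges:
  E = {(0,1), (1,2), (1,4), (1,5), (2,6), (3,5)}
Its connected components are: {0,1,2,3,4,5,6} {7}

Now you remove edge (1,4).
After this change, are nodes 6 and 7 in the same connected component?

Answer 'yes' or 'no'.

Initial components: {0,1,2,3,4,5,6} {7}
Removing edge (1,4): it was a bridge — component count 2 -> 3.
New components: {0,1,2,3,5,6} {4} {7}
Are 6 and 7 in the same component? no

Answer: no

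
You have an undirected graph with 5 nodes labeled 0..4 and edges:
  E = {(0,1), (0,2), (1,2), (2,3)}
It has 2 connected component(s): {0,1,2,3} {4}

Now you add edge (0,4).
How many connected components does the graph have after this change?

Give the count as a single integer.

Initial component count: 2
Add (0,4): merges two components. Count decreases: 2 -> 1.
New component count: 1

Answer: 1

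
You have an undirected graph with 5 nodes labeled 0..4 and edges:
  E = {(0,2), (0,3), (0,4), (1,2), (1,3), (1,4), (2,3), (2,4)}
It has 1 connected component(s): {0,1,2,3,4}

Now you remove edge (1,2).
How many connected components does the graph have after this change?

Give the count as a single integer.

Initial component count: 1
Remove (1,2): not a bridge. Count unchanged: 1.
  After removal, components: {0,1,2,3,4}
New component count: 1

Answer: 1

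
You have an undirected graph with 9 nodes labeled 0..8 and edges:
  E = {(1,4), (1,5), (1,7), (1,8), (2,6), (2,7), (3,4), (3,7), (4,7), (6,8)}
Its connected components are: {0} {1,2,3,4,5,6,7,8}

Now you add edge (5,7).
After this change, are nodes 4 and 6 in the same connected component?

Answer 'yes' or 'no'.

Initial components: {0} {1,2,3,4,5,6,7,8}
Adding edge (5,7): both already in same component {1,2,3,4,5,6,7,8}. No change.
New components: {0} {1,2,3,4,5,6,7,8}
Are 4 and 6 in the same component? yes

Answer: yes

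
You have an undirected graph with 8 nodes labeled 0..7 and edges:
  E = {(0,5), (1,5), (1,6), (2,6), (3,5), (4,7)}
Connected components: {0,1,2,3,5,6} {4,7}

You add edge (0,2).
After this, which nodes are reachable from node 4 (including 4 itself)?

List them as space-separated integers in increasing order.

Answer: 4 7

Derivation:
Before: nodes reachable from 4: {4,7}
Adding (0,2): both endpoints already in same component. Reachability from 4 unchanged.
After: nodes reachable from 4: {4,7}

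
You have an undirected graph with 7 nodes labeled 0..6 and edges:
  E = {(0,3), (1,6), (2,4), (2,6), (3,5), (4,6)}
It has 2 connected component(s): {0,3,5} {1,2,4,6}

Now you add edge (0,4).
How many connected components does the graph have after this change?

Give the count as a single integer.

Initial component count: 2
Add (0,4): merges two components. Count decreases: 2 -> 1.
New component count: 1

Answer: 1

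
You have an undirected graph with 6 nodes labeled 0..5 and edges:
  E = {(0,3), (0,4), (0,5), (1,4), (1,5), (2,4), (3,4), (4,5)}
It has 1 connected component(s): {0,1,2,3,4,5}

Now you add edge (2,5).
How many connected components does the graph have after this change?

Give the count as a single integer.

Answer: 1

Derivation:
Initial component count: 1
Add (2,5): endpoints already in same component. Count unchanged: 1.
New component count: 1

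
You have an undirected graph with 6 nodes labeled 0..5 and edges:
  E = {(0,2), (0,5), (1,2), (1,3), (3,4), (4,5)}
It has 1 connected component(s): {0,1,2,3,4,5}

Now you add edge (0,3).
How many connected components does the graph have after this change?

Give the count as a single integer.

Answer: 1

Derivation:
Initial component count: 1
Add (0,3): endpoints already in same component. Count unchanged: 1.
New component count: 1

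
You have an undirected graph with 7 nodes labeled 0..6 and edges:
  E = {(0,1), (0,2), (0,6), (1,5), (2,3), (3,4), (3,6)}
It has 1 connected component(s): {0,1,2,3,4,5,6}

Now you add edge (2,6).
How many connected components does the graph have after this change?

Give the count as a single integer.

Answer: 1

Derivation:
Initial component count: 1
Add (2,6): endpoints already in same component. Count unchanged: 1.
New component count: 1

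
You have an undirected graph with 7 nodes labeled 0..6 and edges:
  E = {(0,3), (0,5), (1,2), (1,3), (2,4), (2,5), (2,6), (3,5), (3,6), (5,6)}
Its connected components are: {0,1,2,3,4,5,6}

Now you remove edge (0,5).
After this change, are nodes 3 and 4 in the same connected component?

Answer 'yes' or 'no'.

Answer: yes

Derivation:
Initial components: {0,1,2,3,4,5,6}
Removing edge (0,5): not a bridge — component count unchanged at 1.
New components: {0,1,2,3,4,5,6}
Are 3 and 4 in the same component? yes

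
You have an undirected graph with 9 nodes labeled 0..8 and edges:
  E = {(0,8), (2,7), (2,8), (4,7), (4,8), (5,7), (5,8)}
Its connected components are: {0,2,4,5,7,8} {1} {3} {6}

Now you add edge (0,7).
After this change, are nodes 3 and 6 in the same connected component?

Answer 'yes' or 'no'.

Initial components: {0,2,4,5,7,8} {1} {3} {6}
Adding edge (0,7): both already in same component {0,2,4,5,7,8}. No change.
New components: {0,2,4,5,7,8} {1} {3} {6}
Are 3 and 6 in the same component? no

Answer: no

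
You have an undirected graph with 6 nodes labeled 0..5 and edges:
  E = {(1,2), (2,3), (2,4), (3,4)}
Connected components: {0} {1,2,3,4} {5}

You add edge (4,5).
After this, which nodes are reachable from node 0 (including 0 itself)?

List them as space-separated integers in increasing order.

Answer: 0

Derivation:
Before: nodes reachable from 0: {0}
Adding (4,5): merges two components, but neither contains 0. Reachability from 0 unchanged.
After: nodes reachable from 0: {0}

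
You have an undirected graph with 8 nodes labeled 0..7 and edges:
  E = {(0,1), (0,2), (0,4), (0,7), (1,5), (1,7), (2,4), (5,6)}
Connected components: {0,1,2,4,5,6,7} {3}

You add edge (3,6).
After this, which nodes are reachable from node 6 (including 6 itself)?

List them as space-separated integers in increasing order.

Before: nodes reachable from 6: {0,1,2,4,5,6,7}
Adding (3,6): merges 6's component with another. Reachability grows.
After: nodes reachable from 6: {0,1,2,3,4,5,6,7}

Answer: 0 1 2 3 4 5 6 7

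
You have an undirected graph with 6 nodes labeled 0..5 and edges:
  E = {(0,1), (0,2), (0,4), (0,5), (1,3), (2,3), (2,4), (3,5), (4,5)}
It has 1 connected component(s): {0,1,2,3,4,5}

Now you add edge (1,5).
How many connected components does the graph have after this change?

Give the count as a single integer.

Answer: 1

Derivation:
Initial component count: 1
Add (1,5): endpoints already in same component. Count unchanged: 1.
New component count: 1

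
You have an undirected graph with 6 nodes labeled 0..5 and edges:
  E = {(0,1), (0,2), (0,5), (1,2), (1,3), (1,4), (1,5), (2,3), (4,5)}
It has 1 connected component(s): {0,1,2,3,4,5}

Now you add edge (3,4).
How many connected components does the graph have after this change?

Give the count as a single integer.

Answer: 1

Derivation:
Initial component count: 1
Add (3,4): endpoints already in same component. Count unchanged: 1.
New component count: 1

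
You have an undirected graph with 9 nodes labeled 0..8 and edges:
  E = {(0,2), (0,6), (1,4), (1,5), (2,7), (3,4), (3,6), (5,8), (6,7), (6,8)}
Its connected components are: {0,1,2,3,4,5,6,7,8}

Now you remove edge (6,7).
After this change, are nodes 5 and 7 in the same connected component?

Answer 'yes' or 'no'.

Initial components: {0,1,2,3,4,5,6,7,8}
Removing edge (6,7): not a bridge — component count unchanged at 1.
New components: {0,1,2,3,4,5,6,7,8}
Are 5 and 7 in the same component? yes

Answer: yes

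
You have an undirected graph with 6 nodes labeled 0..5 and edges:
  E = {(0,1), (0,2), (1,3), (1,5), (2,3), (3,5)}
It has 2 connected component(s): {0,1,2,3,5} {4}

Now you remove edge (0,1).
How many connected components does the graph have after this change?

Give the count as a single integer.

Answer: 2

Derivation:
Initial component count: 2
Remove (0,1): not a bridge. Count unchanged: 2.
  After removal, components: {0,1,2,3,5} {4}
New component count: 2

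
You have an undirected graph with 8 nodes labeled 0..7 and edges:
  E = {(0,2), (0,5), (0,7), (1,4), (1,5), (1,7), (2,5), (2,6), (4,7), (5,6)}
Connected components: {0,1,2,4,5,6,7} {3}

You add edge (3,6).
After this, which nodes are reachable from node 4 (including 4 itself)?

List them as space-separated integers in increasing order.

Answer: 0 1 2 3 4 5 6 7

Derivation:
Before: nodes reachable from 4: {0,1,2,4,5,6,7}
Adding (3,6): merges 4's component with another. Reachability grows.
After: nodes reachable from 4: {0,1,2,3,4,5,6,7}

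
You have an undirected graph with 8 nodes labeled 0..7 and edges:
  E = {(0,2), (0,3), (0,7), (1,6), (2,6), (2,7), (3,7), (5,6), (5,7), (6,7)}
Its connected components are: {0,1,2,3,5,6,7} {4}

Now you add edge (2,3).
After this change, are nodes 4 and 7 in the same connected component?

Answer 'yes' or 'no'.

Answer: no

Derivation:
Initial components: {0,1,2,3,5,6,7} {4}
Adding edge (2,3): both already in same component {0,1,2,3,5,6,7}. No change.
New components: {0,1,2,3,5,6,7} {4}
Are 4 and 7 in the same component? no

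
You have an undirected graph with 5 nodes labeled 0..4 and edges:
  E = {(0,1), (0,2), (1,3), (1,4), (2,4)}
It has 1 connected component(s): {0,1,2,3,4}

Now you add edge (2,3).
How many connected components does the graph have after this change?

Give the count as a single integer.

Answer: 1

Derivation:
Initial component count: 1
Add (2,3): endpoints already in same component. Count unchanged: 1.
New component count: 1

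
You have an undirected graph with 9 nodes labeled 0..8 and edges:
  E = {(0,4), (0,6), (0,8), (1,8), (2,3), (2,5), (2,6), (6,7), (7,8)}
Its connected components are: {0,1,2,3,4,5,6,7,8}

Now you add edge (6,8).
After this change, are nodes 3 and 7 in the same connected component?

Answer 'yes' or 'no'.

Initial components: {0,1,2,3,4,5,6,7,8}
Adding edge (6,8): both already in same component {0,1,2,3,4,5,6,7,8}. No change.
New components: {0,1,2,3,4,5,6,7,8}
Are 3 and 7 in the same component? yes

Answer: yes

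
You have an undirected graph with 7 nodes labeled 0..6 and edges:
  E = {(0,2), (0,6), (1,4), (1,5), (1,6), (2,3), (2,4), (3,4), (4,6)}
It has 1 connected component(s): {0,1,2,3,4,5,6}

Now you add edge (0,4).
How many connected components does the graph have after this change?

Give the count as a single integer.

Initial component count: 1
Add (0,4): endpoints already in same component. Count unchanged: 1.
New component count: 1

Answer: 1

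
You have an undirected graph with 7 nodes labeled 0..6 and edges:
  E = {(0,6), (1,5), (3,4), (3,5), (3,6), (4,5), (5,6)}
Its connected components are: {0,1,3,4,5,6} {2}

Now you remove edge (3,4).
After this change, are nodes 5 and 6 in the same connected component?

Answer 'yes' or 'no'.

Initial components: {0,1,3,4,5,6} {2}
Removing edge (3,4): not a bridge — component count unchanged at 2.
New components: {0,1,3,4,5,6} {2}
Are 5 and 6 in the same component? yes

Answer: yes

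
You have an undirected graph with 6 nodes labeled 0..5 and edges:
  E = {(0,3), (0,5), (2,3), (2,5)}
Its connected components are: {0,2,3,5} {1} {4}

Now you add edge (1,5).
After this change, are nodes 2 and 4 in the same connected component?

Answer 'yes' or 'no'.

Answer: no

Derivation:
Initial components: {0,2,3,5} {1} {4}
Adding edge (1,5): merges {1} and {0,2,3,5}.
New components: {0,1,2,3,5} {4}
Are 2 and 4 in the same component? no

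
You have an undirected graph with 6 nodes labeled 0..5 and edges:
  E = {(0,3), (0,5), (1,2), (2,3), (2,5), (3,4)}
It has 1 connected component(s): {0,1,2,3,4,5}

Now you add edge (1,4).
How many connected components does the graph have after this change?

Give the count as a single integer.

Initial component count: 1
Add (1,4): endpoints already in same component. Count unchanged: 1.
New component count: 1

Answer: 1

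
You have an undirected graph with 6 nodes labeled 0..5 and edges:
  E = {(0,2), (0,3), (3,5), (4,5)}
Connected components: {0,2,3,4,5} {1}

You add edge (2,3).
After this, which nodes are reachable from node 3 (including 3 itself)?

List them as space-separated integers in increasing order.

Answer: 0 2 3 4 5

Derivation:
Before: nodes reachable from 3: {0,2,3,4,5}
Adding (2,3): both endpoints already in same component. Reachability from 3 unchanged.
After: nodes reachable from 3: {0,2,3,4,5}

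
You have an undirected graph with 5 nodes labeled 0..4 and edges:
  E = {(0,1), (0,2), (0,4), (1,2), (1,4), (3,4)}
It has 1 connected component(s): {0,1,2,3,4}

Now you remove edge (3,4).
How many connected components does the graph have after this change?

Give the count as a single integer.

Answer: 2

Derivation:
Initial component count: 1
Remove (3,4): it was a bridge. Count increases: 1 -> 2.
  After removal, components: {0,1,2,4} {3}
New component count: 2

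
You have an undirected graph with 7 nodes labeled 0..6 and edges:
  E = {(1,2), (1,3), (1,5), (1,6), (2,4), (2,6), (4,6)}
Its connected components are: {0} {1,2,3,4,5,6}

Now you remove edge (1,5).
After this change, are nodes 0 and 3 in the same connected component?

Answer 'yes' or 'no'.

Initial components: {0} {1,2,3,4,5,6}
Removing edge (1,5): it was a bridge — component count 2 -> 3.
New components: {0} {1,2,3,4,6} {5}
Are 0 and 3 in the same component? no

Answer: no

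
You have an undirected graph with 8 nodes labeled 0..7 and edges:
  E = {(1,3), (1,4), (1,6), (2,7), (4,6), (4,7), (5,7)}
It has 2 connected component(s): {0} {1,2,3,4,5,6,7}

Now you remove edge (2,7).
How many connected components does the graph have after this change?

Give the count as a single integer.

Answer: 3

Derivation:
Initial component count: 2
Remove (2,7): it was a bridge. Count increases: 2 -> 3.
  After removal, components: {0} {1,3,4,5,6,7} {2}
New component count: 3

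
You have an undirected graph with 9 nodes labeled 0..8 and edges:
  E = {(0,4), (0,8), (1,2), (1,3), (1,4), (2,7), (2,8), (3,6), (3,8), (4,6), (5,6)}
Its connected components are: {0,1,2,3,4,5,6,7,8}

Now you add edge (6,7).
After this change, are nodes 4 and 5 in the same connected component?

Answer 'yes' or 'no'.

Initial components: {0,1,2,3,4,5,6,7,8}
Adding edge (6,7): both already in same component {0,1,2,3,4,5,6,7,8}. No change.
New components: {0,1,2,3,4,5,6,7,8}
Are 4 and 5 in the same component? yes

Answer: yes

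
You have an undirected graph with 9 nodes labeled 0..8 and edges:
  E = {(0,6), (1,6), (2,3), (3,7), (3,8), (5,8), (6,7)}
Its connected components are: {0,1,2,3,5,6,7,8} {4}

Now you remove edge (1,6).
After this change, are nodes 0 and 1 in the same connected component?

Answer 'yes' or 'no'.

Initial components: {0,1,2,3,5,6,7,8} {4}
Removing edge (1,6): it was a bridge — component count 2 -> 3.
New components: {0,2,3,5,6,7,8} {1} {4}
Are 0 and 1 in the same component? no

Answer: no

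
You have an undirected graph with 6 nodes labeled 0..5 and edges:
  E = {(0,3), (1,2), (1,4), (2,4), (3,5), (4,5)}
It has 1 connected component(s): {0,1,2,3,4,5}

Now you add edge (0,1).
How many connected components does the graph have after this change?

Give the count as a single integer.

Answer: 1

Derivation:
Initial component count: 1
Add (0,1): endpoints already in same component. Count unchanged: 1.
New component count: 1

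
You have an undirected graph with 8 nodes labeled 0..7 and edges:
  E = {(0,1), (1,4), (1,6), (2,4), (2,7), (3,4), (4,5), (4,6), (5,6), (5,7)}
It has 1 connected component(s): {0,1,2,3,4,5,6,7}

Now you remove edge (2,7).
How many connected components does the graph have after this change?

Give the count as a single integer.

Initial component count: 1
Remove (2,7): not a bridge. Count unchanged: 1.
  After removal, components: {0,1,2,3,4,5,6,7}
New component count: 1

Answer: 1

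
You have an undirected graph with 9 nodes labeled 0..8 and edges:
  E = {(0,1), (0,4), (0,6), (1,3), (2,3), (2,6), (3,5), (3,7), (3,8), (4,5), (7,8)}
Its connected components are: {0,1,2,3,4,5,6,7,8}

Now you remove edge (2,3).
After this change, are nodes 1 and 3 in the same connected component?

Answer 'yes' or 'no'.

Answer: yes

Derivation:
Initial components: {0,1,2,3,4,5,6,7,8}
Removing edge (2,3): not a bridge — component count unchanged at 1.
New components: {0,1,2,3,4,5,6,7,8}
Are 1 and 3 in the same component? yes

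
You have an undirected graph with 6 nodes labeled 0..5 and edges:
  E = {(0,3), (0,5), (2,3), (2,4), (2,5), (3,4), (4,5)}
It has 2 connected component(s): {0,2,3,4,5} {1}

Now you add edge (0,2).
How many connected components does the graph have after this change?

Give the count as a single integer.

Initial component count: 2
Add (0,2): endpoints already in same component. Count unchanged: 2.
New component count: 2

Answer: 2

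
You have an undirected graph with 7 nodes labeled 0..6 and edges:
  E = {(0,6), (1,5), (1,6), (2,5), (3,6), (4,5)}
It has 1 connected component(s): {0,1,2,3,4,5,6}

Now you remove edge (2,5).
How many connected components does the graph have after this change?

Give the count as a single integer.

Initial component count: 1
Remove (2,5): it was a bridge. Count increases: 1 -> 2.
  After removal, components: {0,1,3,4,5,6} {2}
New component count: 2

Answer: 2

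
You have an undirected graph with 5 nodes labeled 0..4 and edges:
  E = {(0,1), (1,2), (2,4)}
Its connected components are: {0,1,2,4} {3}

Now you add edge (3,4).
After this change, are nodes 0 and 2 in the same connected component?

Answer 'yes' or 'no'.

Initial components: {0,1,2,4} {3}
Adding edge (3,4): merges {3} and {0,1,2,4}.
New components: {0,1,2,3,4}
Are 0 and 2 in the same component? yes

Answer: yes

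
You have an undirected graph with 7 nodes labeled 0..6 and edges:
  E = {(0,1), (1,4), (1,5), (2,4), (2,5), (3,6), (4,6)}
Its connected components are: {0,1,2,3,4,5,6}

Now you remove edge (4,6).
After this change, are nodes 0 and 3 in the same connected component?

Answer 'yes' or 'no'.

Answer: no

Derivation:
Initial components: {0,1,2,3,4,5,6}
Removing edge (4,6): it was a bridge — component count 1 -> 2.
New components: {0,1,2,4,5} {3,6}
Are 0 and 3 in the same component? no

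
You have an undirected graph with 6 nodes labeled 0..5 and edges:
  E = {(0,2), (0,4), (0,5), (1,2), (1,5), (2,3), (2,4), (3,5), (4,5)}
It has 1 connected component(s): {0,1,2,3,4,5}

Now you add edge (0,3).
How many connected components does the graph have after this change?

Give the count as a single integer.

Initial component count: 1
Add (0,3): endpoints already in same component. Count unchanged: 1.
New component count: 1

Answer: 1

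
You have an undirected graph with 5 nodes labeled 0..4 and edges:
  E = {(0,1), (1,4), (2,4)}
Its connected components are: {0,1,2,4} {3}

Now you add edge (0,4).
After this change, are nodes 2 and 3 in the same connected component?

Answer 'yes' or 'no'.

Answer: no

Derivation:
Initial components: {0,1,2,4} {3}
Adding edge (0,4): both already in same component {0,1,2,4}. No change.
New components: {0,1,2,4} {3}
Are 2 and 3 in the same component? no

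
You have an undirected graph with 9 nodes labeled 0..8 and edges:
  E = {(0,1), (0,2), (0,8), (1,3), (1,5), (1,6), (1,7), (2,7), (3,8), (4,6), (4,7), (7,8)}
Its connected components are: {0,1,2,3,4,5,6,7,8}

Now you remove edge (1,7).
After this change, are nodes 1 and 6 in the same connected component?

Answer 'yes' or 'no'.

Initial components: {0,1,2,3,4,5,6,7,8}
Removing edge (1,7): not a bridge — component count unchanged at 1.
New components: {0,1,2,3,4,5,6,7,8}
Are 1 and 6 in the same component? yes

Answer: yes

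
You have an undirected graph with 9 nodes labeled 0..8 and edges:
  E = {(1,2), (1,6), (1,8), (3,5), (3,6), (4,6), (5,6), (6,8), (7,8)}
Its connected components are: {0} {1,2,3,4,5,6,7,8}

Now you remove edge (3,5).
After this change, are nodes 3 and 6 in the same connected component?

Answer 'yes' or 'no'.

Initial components: {0} {1,2,3,4,5,6,7,8}
Removing edge (3,5): not a bridge — component count unchanged at 2.
New components: {0} {1,2,3,4,5,6,7,8}
Are 3 and 6 in the same component? yes

Answer: yes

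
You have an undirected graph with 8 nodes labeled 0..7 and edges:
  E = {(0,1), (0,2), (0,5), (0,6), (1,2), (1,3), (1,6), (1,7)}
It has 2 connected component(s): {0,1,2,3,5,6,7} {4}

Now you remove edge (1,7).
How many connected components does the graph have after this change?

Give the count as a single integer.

Answer: 3

Derivation:
Initial component count: 2
Remove (1,7): it was a bridge. Count increases: 2 -> 3.
  After removal, components: {0,1,2,3,5,6} {4} {7}
New component count: 3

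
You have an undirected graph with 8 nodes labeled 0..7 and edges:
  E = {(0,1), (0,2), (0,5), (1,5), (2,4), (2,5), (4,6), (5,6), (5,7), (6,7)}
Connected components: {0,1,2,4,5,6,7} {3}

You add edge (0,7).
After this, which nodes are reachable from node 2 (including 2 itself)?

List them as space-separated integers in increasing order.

Answer: 0 1 2 4 5 6 7

Derivation:
Before: nodes reachable from 2: {0,1,2,4,5,6,7}
Adding (0,7): both endpoints already in same component. Reachability from 2 unchanged.
After: nodes reachable from 2: {0,1,2,4,5,6,7}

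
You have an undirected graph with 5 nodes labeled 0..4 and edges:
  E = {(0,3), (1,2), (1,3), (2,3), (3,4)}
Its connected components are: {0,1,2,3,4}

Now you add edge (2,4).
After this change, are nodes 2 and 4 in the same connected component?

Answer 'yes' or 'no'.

Initial components: {0,1,2,3,4}
Adding edge (2,4): both already in same component {0,1,2,3,4}. No change.
New components: {0,1,2,3,4}
Are 2 and 4 in the same component? yes

Answer: yes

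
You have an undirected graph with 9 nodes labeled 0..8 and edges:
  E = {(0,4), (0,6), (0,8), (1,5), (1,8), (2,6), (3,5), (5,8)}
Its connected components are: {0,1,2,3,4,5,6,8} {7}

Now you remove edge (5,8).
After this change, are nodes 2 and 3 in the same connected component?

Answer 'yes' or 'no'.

Initial components: {0,1,2,3,4,5,6,8} {7}
Removing edge (5,8): not a bridge — component count unchanged at 2.
New components: {0,1,2,3,4,5,6,8} {7}
Are 2 and 3 in the same component? yes

Answer: yes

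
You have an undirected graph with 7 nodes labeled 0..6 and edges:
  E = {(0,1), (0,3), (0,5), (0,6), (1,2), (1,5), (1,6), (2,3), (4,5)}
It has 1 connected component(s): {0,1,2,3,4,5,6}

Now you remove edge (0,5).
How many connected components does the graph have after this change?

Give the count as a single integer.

Initial component count: 1
Remove (0,5): not a bridge. Count unchanged: 1.
  After removal, components: {0,1,2,3,4,5,6}
New component count: 1

Answer: 1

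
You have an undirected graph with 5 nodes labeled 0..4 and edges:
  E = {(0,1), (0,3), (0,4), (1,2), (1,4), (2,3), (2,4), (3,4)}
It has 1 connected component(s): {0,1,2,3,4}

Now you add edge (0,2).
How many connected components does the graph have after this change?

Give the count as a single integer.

Initial component count: 1
Add (0,2): endpoints already in same component. Count unchanged: 1.
New component count: 1

Answer: 1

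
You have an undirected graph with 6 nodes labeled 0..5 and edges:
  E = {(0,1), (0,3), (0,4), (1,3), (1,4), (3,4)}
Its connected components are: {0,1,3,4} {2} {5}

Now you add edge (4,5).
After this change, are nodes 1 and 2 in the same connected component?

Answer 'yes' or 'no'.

Initial components: {0,1,3,4} {2} {5}
Adding edge (4,5): merges {0,1,3,4} and {5}.
New components: {0,1,3,4,5} {2}
Are 1 and 2 in the same component? no

Answer: no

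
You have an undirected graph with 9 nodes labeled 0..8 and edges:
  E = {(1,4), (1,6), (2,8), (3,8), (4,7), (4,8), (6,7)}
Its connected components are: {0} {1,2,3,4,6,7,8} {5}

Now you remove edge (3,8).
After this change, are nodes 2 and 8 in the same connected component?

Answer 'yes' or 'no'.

Answer: yes

Derivation:
Initial components: {0} {1,2,3,4,6,7,8} {5}
Removing edge (3,8): it was a bridge — component count 3 -> 4.
New components: {0} {1,2,4,6,7,8} {3} {5}
Are 2 and 8 in the same component? yes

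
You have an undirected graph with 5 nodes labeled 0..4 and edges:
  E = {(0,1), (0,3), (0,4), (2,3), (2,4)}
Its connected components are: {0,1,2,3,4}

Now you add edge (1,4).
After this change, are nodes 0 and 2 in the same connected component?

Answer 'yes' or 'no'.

Answer: yes

Derivation:
Initial components: {0,1,2,3,4}
Adding edge (1,4): both already in same component {0,1,2,3,4}. No change.
New components: {0,1,2,3,4}
Are 0 and 2 in the same component? yes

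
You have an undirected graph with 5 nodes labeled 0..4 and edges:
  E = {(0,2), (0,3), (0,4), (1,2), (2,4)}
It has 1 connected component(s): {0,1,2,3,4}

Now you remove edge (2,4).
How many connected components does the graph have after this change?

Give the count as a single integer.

Answer: 1

Derivation:
Initial component count: 1
Remove (2,4): not a bridge. Count unchanged: 1.
  After removal, components: {0,1,2,3,4}
New component count: 1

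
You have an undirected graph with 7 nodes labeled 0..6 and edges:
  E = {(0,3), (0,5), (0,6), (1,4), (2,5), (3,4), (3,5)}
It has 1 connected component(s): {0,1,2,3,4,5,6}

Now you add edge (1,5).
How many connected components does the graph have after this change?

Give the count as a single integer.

Answer: 1

Derivation:
Initial component count: 1
Add (1,5): endpoints already in same component. Count unchanged: 1.
New component count: 1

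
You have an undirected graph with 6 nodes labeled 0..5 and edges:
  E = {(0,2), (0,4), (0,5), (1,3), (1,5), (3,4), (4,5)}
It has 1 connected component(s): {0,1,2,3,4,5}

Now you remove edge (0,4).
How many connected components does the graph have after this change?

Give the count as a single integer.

Initial component count: 1
Remove (0,4): not a bridge. Count unchanged: 1.
  After removal, components: {0,1,2,3,4,5}
New component count: 1

Answer: 1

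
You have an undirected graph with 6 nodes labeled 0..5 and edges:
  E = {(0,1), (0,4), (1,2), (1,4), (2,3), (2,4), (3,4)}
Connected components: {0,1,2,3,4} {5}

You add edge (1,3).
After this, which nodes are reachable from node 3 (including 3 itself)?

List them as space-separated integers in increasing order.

Before: nodes reachable from 3: {0,1,2,3,4}
Adding (1,3): both endpoints already in same component. Reachability from 3 unchanged.
After: nodes reachable from 3: {0,1,2,3,4}

Answer: 0 1 2 3 4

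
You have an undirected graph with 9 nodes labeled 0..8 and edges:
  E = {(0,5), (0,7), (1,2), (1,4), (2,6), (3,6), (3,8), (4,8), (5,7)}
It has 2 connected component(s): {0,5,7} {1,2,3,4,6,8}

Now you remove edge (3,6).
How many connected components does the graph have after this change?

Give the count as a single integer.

Answer: 2

Derivation:
Initial component count: 2
Remove (3,6): not a bridge. Count unchanged: 2.
  After removal, components: {0,5,7} {1,2,3,4,6,8}
New component count: 2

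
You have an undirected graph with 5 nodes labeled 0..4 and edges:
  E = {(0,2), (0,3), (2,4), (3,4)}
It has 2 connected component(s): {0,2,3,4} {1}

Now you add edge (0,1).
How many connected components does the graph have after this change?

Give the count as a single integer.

Answer: 1

Derivation:
Initial component count: 2
Add (0,1): merges two components. Count decreases: 2 -> 1.
New component count: 1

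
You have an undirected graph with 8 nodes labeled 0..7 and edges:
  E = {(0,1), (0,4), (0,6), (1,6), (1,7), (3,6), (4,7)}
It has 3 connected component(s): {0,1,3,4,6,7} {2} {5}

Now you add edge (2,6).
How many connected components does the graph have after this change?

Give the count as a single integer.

Answer: 2

Derivation:
Initial component count: 3
Add (2,6): merges two components. Count decreases: 3 -> 2.
New component count: 2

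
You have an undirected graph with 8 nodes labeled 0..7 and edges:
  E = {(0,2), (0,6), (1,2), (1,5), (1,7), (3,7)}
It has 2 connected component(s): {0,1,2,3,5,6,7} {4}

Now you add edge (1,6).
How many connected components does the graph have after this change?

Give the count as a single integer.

Answer: 2

Derivation:
Initial component count: 2
Add (1,6): endpoints already in same component. Count unchanged: 2.
New component count: 2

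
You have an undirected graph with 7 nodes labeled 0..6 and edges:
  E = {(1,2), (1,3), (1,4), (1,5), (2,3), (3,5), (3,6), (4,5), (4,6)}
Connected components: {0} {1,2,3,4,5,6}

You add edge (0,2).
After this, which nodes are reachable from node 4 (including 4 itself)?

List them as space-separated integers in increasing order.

Answer: 0 1 2 3 4 5 6

Derivation:
Before: nodes reachable from 4: {1,2,3,4,5,6}
Adding (0,2): merges 4's component with another. Reachability grows.
After: nodes reachable from 4: {0,1,2,3,4,5,6}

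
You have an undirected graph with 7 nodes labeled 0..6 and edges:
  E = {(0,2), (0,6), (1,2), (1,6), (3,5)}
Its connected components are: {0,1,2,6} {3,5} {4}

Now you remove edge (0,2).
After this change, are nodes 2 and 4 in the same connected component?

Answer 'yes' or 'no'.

Answer: no

Derivation:
Initial components: {0,1,2,6} {3,5} {4}
Removing edge (0,2): not a bridge — component count unchanged at 3.
New components: {0,1,2,6} {3,5} {4}
Are 2 and 4 in the same component? no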